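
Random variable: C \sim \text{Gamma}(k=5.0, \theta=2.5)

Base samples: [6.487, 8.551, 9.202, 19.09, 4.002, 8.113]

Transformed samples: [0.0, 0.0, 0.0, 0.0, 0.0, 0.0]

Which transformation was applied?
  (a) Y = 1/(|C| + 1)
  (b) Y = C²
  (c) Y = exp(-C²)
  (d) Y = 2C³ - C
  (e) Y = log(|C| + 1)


Checking option (c) Y = exp(-C²):
  C = 6.487 -> Y = 0.0 ✓
  C = 8.551 -> Y = 0.0 ✓
  C = 9.202 -> Y = 0.0 ✓
All samples match this transformation.

(c) exp(-C²)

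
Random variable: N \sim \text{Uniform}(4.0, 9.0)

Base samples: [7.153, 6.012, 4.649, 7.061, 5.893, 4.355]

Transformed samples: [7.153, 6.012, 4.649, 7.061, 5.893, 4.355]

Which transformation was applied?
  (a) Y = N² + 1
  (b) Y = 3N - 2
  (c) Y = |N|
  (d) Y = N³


Checking option (c) Y = |N|:
  N = 7.153 -> Y = 7.153 ✓
  N = 6.012 -> Y = 6.012 ✓
  N = 4.649 -> Y = 4.649 ✓
All samples match this transformation.

(c) |N|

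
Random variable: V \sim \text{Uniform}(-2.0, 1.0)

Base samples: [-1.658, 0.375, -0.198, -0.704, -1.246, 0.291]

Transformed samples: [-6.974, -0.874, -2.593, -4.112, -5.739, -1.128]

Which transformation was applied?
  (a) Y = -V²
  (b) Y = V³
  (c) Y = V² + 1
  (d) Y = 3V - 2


Checking option (d) Y = 3V - 2:
  V = -1.658 -> Y = -6.974 ✓
  V = 0.375 -> Y = -0.874 ✓
  V = -0.198 -> Y = -2.593 ✓
All samples match this transformation.

(d) 3V - 2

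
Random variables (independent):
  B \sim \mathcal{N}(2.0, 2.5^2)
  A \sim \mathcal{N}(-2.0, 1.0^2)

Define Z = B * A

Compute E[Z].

For independent RVs: E[XY] = E[X]*E[Y]
E[B] = 2
E[A] = -2
E[Z] = 2 * (-2) = -4

-4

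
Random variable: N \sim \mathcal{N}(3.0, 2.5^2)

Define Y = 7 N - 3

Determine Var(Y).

For Y = aN + b: Var(Y) = a² * Var(N)
Var(N) = 2.5^2 = 6.25
Var(Y) = 7² * 6.25 = 49 * 6.25 = 306.25

306.25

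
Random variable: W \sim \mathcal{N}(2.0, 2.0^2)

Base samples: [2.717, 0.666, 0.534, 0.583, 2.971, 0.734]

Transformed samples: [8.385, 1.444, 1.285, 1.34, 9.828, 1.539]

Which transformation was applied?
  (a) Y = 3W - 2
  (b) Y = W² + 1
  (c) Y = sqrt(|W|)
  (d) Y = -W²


Checking option (b) Y = W² + 1:
  W = 2.717 -> Y = 8.385 ✓
  W = 0.666 -> Y = 1.444 ✓
  W = 0.534 -> Y = 1.285 ✓
All samples match this transformation.

(b) W² + 1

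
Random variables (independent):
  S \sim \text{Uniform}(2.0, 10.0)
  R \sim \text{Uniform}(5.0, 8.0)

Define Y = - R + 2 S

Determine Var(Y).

For independent RVs: Var(aX + bY) = a²Var(X) + b²Var(Y)
Var(S) = 5.3333333
Var(R) = 0.75
Var(Y) = 2²*5.3333333 + (-1)²*0.75
= 4*5.3333333 + 1*0.75 = 22.083333

22.083333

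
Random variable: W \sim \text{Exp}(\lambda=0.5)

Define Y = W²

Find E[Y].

Using E[X²] = Var(X) + (E[X])²:
E[W] = 2
Var(W) = 1/0.5^2 = 4
E[W²] = 4 + 2² = 4 + 4 = 8

8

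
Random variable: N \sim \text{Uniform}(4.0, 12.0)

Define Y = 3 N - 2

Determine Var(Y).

For Y = aN + b: Var(Y) = a² * Var(N)
Var(N) = (12 - 4)^2/12 = 5.3333333
Var(Y) = 3² * 5.3333333 = 9 * 5.3333333 = 48

48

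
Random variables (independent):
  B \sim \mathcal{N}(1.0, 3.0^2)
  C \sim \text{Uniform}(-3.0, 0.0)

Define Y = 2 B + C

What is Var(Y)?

For independent RVs: Var(aX + bY) = a²Var(X) + b²Var(Y)
Var(B) = 9
Var(C) = 0.75
Var(Y) = 2²*9 + 1²*0.75
= 4*9 + 1*0.75 = 36.75

36.75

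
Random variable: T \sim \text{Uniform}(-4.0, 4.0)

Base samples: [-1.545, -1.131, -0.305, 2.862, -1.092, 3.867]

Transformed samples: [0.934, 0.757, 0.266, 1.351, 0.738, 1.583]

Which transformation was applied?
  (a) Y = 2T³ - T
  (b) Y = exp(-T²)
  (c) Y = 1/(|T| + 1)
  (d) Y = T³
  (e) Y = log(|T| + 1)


Checking option (e) Y = log(|T| + 1):
  T = -1.545 -> Y = 0.934 ✓
  T = -1.131 -> Y = 0.757 ✓
  T = -0.305 -> Y = 0.266 ✓
All samples match this transformation.

(e) log(|T| + 1)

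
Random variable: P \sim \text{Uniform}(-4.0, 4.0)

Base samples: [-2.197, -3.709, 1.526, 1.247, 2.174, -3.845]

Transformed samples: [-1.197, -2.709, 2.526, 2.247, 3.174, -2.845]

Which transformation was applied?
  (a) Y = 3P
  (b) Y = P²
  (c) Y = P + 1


Checking option (c) Y = P + 1:
  P = -2.197 -> Y = -1.197 ✓
  P = -3.709 -> Y = -2.709 ✓
  P = 1.526 -> Y = 2.526 ✓
All samples match this transformation.

(c) P + 1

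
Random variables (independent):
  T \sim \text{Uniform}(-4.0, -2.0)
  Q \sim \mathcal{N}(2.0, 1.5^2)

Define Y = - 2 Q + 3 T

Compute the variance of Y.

For independent RVs: Var(aX + bY) = a²Var(X) + b²Var(Y)
Var(T) = 0.33333333
Var(Q) = 2.25
Var(Y) = 3²*0.33333333 + (-2)²*2.25
= 9*0.33333333 + 4*2.25 = 12

12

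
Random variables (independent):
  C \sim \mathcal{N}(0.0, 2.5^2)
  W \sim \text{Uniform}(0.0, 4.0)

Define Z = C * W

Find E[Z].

For independent RVs: E[XY] = E[X]*E[Y]
E[C] = 0
E[W] = 2
E[Z] = 0 * 2 = 0

0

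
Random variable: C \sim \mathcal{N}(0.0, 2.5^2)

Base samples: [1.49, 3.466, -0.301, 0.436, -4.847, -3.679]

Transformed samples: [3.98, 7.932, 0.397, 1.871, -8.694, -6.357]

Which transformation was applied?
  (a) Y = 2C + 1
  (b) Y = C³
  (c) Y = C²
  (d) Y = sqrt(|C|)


Checking option (a) Y = 2C + 1:
  C = 1.49 -> Y = 3.98 ✓
  C = 3.466 -> Y = 7.932 ✓
  C = -0.301 -> Y = 0.397 ✓
All samples match this transformation.

(a) 2C + 1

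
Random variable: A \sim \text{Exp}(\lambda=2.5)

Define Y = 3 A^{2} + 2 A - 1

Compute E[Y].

E[Y] = 3*E[A²] + 2*E[A] - 1
E[A] = 0.4
E[A²] = Var(A) + (E[A])² = 0.16 + 0.16 = 0.32
E[Y] = 3*0.32 + 2*0.4 - 1 = 0.76

0.76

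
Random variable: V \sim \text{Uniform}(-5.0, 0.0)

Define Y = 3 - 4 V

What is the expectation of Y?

For Y = -4V + 3:
E[Y] = -4 * E[V] + 3
E[V] = (-5 + 0)/2 = -2.5
E[Y] = -4 * (-2.5) + 3 = 13

13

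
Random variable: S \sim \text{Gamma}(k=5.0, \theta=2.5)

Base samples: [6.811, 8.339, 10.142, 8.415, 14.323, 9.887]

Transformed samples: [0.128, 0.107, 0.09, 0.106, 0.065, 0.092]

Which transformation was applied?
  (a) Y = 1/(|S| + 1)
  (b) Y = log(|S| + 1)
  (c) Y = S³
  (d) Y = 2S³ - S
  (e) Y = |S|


Checking option (a) Y = 1/(|S| + 1):
  S = 6.811 -> Y = 0.128 ✓
  S = 8.339 -> Y = 0.107 ✓
  S = 10.142 -> Y = 0.09 ✓
All samples match this transformation.

(a) 1/(|S| + 1)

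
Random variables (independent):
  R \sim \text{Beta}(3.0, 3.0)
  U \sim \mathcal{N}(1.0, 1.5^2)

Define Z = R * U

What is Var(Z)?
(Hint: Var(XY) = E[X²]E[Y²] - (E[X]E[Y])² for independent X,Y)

Var(XY) = E[X²]E[Y²] - (E[X]E[Y])²
E[R] = 0.5, Var(R) = 0.035714286
E[U] = 1, Var(U) = 2.25
E[R²] = 0.035714286 + 0.5² = 0.28571429
E[U²] = 2.25 + 1² = 3.25
Var(Z) = 0.28571429*3.25 - (0.5*1)²
= 0.92857143 - 0.25 = 0.67857143

0.67857143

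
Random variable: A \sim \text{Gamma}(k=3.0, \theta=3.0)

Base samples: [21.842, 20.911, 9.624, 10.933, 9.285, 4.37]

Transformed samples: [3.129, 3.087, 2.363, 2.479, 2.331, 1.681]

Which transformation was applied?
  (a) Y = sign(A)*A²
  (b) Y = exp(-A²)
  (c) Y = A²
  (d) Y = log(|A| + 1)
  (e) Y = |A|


Checking option (d) Y = log(|A| + 1):
  A = 21.842 -> Y = 3.129 ✓
  A = 20.911 -> Y = 3.087 ✓
  A = 9.624 -> Y = 2.363 ✓
All samples match this transformation.

(d) log(|A| + 1)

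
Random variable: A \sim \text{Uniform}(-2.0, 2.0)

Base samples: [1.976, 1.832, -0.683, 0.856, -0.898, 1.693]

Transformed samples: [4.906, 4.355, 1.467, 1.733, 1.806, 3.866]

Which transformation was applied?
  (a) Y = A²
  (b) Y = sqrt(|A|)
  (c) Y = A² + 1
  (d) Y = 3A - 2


Checking option (c) Y = A² + 1:
  A = 1.976 -> Y = 4.906 ✓
  A = 1.832 -> Y = 4.355 ✓
  A = -0.683 -> Y = 1.467 ✓
All samples match this transformation.

(c) A² + 1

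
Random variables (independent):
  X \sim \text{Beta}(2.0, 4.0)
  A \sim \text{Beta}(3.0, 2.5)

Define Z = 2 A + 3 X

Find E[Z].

E[Z] = 3*E[X] + 2*E[A]
E[X] = 0.33333333
E[A] = 0.54545455
E[Z] = 3*0.33333333 + 2*0.54545455 = 2.0909091

2.0909091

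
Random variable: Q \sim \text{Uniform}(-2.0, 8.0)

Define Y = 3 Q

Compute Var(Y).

For Y = aQ + b: Var(Y) = a² * Var(Q)
Var(Q) = (8 + 2)^2/12 = 8.3333333
Var(Y) = 3² * 8.3333333 = 9 * 8.3333333 = 75

75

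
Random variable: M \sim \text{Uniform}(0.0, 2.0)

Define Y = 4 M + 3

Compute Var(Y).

For Y = aM + b: Var(Y) = a² * Var(M)
Var(M) = (2 - 0)^2/12 = 0.33333333
Var(Y) = 4² * 0.33333333 = 16 * 0.33333333 = 5.3333333

5.3333333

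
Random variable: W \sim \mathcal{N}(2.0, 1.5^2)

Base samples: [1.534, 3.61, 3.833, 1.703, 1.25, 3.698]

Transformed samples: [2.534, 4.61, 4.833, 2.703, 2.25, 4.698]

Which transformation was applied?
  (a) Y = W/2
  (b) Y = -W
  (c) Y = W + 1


Checking option (c) Y = W + 1:
  W = 1.534 -> Y = 2.534 ✓
  W = 3.61 -> Y = 4.61 ✓
  W = 3.833 -> Y = 4.833 ✓
All samples match this transformation.

(c) W + 1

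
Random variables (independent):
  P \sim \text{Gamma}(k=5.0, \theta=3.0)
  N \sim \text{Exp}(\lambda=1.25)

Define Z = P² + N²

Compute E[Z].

E[Z] = E[P²] + E[N²]
E[P²] = Var(P) + E[P]² = 45 + 225 = 270
E[N²] = Var(N) + E[N]² = 0.64 + 0.64 = 1.28
E[Z] = 270 + 1.28 = 271.28

271.28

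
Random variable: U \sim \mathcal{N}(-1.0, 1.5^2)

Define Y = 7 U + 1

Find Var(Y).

For Y = aU + b: Var(Y) = a² * Var(U)
Var(U) = 1.5^2 = 2.25
Var(Y) = 7² * 2.25 = 49 * 2.25 = 110.25

110.25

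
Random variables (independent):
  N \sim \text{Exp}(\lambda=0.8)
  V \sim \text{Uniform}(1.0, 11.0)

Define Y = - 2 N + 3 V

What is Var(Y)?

For independent RVs: Var(aX + bY) = a²Var(X) + b²Var(Y)
Var(N) = 1.5625
Var(V) = 8.3333333
Var(Y) = (-2)²*1.5625 + 3²*8.3333333
= 4*1.5625 + 9*8.3333333 = 81.25

81.25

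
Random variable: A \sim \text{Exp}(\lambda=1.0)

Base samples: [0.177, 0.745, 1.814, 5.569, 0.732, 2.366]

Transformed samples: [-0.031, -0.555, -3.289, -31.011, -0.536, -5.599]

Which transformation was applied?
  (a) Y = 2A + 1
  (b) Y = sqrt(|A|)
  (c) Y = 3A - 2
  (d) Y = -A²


Checking option (d) Y = -A²:
  A = 0.177 -> Y = -0.031 ✓
  A = 0.745 -> Y = -0.555 ✓
  A = 1.814 -> Y = -3.289 ✓
All samples match this transformation.

(d) -A²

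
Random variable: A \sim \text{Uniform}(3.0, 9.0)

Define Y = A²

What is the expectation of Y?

E[A²] = Var(A) + (E[A])² = 3 + 36 = 39

39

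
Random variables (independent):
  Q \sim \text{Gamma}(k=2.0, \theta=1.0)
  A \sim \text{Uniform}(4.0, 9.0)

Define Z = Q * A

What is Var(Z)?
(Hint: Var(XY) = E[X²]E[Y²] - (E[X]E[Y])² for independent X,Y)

Var(XY) = E[X²]E[Y²] - (E[X]E[Y])²
E[Q] = 2, Var(Q) = 2
E[A] = 6.5, Var(A) = 2.0833333
E[Q²] = 2 + 2² = 6
E[A²] = 2.0833333 + 6.5² = 44.333333
Var(Z) = 6*44.333333 - (2*6.5)²
= 266 - 169 = 97

97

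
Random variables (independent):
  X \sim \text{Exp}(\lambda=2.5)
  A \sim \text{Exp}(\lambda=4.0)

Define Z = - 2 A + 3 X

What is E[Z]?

E[Z] = 3*E[X] - 2*E[A]
E[X] = 0.4
E[A] = 0.25
E[Z] = 3*0.4 - 2*0.25 = 0.7

0.7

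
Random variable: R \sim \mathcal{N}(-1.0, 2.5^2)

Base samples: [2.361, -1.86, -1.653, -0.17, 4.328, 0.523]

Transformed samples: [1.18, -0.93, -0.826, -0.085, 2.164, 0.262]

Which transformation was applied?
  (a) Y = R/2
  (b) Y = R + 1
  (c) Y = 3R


Checking option (a) Y = R/2:
  R = 2.361 -> Y = 1.18 ✓
  R = -1.86 -> Y = -0.93 ✓
  R = -1.653 -> Y = -0.826 ✓
All samples match this transformation.

(a) R/2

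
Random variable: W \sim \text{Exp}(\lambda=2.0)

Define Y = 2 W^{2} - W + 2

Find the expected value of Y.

E[Y] = 2*E[W²] - 1*E[W] + 2
E[W] = 0.5
E[W²] = Var(W) + (E[W])² = 0.25 + 0.25 = 0.5
E[Y] = 2*0.5 - 1*0.5 + 2 = 2.5

2.5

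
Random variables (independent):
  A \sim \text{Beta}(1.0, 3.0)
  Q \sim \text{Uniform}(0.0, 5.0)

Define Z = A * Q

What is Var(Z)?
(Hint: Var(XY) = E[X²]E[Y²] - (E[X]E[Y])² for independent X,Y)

Var(XY) = E[X²]E[Y²] - (E[X]E[Y])²
E[A] = 0.25, Var(A) = 0.0375
E[Q] = 2.5, Var(Q) = 2.0833333
E[A²] = 0.0375 + 0.25² = 0.1
E[Q²] = 2.0833333 + 2.5² = 8.3333333
Var(Z) = 0.1*8.3333333 - (0.25*2.5)²
= 0.83333333 - 0.390625 = 0.44270833

0.44270833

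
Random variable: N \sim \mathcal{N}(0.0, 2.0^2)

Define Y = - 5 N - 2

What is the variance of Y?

For Y = aN + b: Var(Y) = a² * Var(N)
Var(N) = 2.0^2 = 4
Var(Y) = (-5)² * 4 = 25 * 4 = 100

100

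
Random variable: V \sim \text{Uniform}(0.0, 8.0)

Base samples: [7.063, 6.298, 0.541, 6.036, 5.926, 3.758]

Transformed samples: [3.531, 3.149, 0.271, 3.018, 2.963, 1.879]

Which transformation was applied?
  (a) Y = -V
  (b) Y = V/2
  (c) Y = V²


Checking option (b) Y = V/2:
  V = 7.063 -> Y = 3.531 ✓
  V = 6.298 -> Y = 3.149 ✓
  V = 0.541 -> Y = 0.271 ✓
All samples match this transformation.

(b) V/2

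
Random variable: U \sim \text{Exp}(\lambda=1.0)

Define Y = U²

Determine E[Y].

Using E[X²] = Var(X) + (E[X])²:
E[U] = 1
Var(U) = 1/1.0^2 = 1
E[U²] = 1 + 1² = 1 + 1 = 2

2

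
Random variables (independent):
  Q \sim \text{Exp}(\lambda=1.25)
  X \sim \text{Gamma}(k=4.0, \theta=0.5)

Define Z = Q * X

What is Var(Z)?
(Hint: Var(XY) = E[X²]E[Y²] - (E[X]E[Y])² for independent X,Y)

Var(XY) = E[X²]E[Y²] - (E[X]E[Y])²
E[Q] = 0.8, Var(Q) = 0.64
E[X] = 2, Var(X) = 1
E[Q²] = 0.64 + 0.8² = 1.28
E[X²] = 1 + 2² = 5
Var(Z) = 1.28*5 - (0.8*2)²
= 6.4 - 2.56 = 3.84

3.84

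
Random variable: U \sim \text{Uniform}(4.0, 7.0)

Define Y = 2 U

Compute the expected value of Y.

For Y = 2U:
E[Y] = 2 * E[U]
E[U] = (4 + 7)/2 = 5.5
E[Y] = 2 * 5.5 = 11

11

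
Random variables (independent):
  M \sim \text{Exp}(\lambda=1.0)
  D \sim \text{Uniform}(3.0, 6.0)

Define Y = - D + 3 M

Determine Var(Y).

For independent RVs: Var(aX + bY) = a²Var(X) + b²Var(Y)
Var(M) = 1
Var(D) = 0.75
Var(Y) = 3²*1 + (-1)²*0.75
= 9*1 + 1*0.75 = 9.75

9.75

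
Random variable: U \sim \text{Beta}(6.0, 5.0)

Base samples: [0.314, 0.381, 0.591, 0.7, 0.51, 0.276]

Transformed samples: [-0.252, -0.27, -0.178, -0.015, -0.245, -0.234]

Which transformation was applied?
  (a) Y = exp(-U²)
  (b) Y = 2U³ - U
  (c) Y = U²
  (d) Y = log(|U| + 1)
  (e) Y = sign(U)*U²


Checking option (b) Y = 2U³ - U:
  U = 0.314 -> Y = -0.252 ✓
  U = 0.381 -> Y = -0.27 ✓
  U = 0.591 -> Y = -0.178 ✓
All samples match this transformation.

(b) 2U³ - U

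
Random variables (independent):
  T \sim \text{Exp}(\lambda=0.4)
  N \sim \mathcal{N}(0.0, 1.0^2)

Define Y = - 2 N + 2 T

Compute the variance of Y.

For independent RVs: Var(aX + bY) = a²Var(X) + b²Var(Y)
Var(T) = 6.25
Var(N) = 1
Var(Y) = 2²*6.25 + (-2)²*1
= 4*6.25 + 4*1 = 29

29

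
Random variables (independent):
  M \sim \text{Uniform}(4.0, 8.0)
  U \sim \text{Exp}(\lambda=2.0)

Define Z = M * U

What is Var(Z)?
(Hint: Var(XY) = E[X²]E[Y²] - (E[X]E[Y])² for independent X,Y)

Var(XY) = E[X²]E[Y²] - (E[X]E[Y])²
E[M] = 6, Var(M) = 1.3333333
E[U] = 0.5, Var(U) = 0.25
E[M²] = 1.3333333 + 6² = 37.333333
E[U²] = 0.25 + 0.5² = 0.5
Var(Z) = 37.333333*0.5 - (6*0.5)²
= 18.666667 - 9 = 9.6666667

9.6666667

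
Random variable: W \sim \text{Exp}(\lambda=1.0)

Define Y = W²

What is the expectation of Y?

E[W²] = Var(W) + (E[W])² = 1 + 1 = 2

2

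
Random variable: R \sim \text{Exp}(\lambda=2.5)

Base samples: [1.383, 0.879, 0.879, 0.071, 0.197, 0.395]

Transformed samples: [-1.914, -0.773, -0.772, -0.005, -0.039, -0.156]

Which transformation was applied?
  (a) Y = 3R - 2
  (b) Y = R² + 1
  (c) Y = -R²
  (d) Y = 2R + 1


Checking option (c) Y = -R²:
  R = 1.383 -> Y = -1.914 ✓
  R = 0.879 -> Y = -0.773 ✓
  R = 0.879 -> Y = -0.772 ✓
All samples match this transformation.

(c) -R²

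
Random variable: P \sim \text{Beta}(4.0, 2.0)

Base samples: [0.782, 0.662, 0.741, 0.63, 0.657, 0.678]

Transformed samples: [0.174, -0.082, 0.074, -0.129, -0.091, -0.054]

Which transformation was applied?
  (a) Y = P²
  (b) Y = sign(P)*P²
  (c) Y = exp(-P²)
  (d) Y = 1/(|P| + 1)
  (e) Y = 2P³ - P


Checking option (e) Y = 2P³ - P:
  P = 0.782 -> Y = 0.174 ✓
  P = 0.662 -> Y = -0.082 ✓
  P = 0.741 -> Y = 0.074 ✓
All samples match this transformation.

(e) 2P³ - P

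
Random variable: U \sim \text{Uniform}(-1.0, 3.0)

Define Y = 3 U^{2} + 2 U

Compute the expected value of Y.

E[Y] = 3*E[U²] + 2*E[U]
E[U] = 1
E[U²] = Var(U) + (E[U])² = 1.3333333 + 1 = 2.3333333
E[Y] = 3*2.3333333 + 2*1 = 9

9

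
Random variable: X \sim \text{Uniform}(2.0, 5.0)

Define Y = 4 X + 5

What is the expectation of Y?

For Y = 4X + 5:
E[Y] = 4 * E[X] + 5
E[X] = (2 + 5)/2 = 3.5
E[Y] = 4 * 3.5 + 5 = 19

19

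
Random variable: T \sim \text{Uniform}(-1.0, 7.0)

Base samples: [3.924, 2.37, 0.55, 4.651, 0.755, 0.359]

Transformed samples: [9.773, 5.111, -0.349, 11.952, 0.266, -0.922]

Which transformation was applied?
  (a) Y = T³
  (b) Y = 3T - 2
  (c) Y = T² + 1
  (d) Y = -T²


Checking option (b) Y = 3T - 2:
  T = 3.924 -> Y = 9.773 ✓
  T = 2.37 -> Y = 5.111 ✓
  T = 0.55 -> Y = -0.349 ✓
All samples match this transformation.

(b) 3T - 2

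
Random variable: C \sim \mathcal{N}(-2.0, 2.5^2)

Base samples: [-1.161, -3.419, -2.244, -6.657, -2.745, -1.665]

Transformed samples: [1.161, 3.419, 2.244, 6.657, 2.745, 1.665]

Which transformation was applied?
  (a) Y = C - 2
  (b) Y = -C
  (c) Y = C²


Checking option (b) Y = -C:
  C = -1.161 -> Y = 1.161 ✓
  C = -3.419 -> Y = 3.419 ✓
  C = -2.244 -> Y = 2.244 ✓
All samples match this transformation.

(b) -C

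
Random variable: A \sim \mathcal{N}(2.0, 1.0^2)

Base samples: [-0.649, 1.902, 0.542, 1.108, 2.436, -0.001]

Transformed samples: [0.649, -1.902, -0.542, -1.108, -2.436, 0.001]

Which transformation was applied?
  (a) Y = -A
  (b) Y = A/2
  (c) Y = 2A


Checking option (a) Y = -A:
  A = -0.649 -> Y = 0.649 ✓
  A = 1.902 -> Y = -1.902 ✓
  A = 0.542 -> Y = -0.542 ✓
All samples match this transformation.

(a) -A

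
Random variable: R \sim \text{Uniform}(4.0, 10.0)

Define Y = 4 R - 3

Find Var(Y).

For Y = aR + b: Var(Y) = a² * Var(R)
Var(R) = (10 - 4)^2/12 = 3
Var(Y) = 4² * 3 = 16 * 3 = 48

48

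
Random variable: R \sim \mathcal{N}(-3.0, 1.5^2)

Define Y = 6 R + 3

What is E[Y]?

For Y = 6R + 3:
E[Y] = 6 * E[R] + 3
E[R] = -3.0 = -3
E[Y] = 6 * (-3) + 3 = -15

-15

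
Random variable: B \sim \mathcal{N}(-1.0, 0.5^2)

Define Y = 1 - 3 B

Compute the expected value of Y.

For Y = -3B + 1:
E[Y] = -3 * E[B] + 1
E[B] = -1.0 = -1
E[Y] = -3 * (-1) + 1 = 4

4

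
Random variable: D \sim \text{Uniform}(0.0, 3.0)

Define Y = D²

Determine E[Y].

E[D²] = Var(D) + (E[D])² = 0.75 + 2.25 = 3

3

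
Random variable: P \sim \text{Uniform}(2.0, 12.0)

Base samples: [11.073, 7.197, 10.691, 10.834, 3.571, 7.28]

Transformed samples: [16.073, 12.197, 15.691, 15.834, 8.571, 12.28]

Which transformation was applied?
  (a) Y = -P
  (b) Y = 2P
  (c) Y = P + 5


Checking option (c) Y = P + 5:
  P = 11.073 -> Y = 16.073 ✓
  P = 7.197 -> Y = 12.197 ✓
  P = 10.691 -> Y = 15.691 ✓
All samples match this transformation.

(c) P + 5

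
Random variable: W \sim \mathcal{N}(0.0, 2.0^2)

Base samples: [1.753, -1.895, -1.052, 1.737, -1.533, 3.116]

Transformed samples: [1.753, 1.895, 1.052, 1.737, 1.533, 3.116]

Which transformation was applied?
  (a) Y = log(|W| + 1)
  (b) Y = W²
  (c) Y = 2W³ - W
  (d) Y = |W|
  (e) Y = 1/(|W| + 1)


Checking option (d) Y = |W|:
  W = 1.753 -> Y = 1.753 ✓
  W = -1.895 -> Y = 1.895 ✓
  W = -1.052 -> Y = 1.052 ✓
All samples match this transformation.

(d) |W|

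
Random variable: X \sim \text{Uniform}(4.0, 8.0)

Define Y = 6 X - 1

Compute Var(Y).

For Y = aX + b: Var(Y) = a² * Var(X)
Var(X) = (8 - 4)^2/12 = 1.3333333
Var(Y) = 6² * 1.3333333 = 36 * 1.3333333 = 48

48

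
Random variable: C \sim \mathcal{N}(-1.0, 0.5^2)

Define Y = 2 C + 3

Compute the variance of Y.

For Y = aC + b: Var(Y) = a² * Var(C)
Var(C) = 0.5^2 = 0.25
Var(Y) = 2² * 0.25 = 4 * 0.25 = 1

1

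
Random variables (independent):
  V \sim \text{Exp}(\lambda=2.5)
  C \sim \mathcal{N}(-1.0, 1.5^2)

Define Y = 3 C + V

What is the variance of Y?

For independent RVs: Var(aX + bY) = a²Var(X) + b²Var(Y)
Var(V) = 0.16
Var(C) = 2.25
Var(Y) = 1²*0.16 + 3²*2.25
= 1*0.16 + 9*2.25 = 20.41

20.41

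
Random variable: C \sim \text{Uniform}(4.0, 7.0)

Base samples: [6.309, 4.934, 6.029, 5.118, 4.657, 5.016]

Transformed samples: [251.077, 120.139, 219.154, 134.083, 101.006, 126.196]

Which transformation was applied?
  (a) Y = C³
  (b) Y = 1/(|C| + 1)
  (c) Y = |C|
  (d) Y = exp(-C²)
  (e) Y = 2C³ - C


Checking option (a) Y = C³:
  C = 6.309 -> Y = 251.077 ✓
  C = 4.934 -> Y = 120.139 ✓
  C = 6.029 -> Y = 219.154 ✓
All samples match this transformation.

(a) C³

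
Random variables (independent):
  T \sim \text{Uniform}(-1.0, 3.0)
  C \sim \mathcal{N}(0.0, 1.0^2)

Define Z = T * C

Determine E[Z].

For independent RVs: E[XY] = E[X]*E[Y]
E[T] = 1
E[C] = 0
E[Z] = 1 * 0 = 0

0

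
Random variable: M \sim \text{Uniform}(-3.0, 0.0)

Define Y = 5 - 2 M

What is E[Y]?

For Y = -2M + 5:
E[Y] = -2 * E[M] + 5
E[M] = (-3 + 0)/2 = -1.5
E[Y] = -2 * (-1.5) + 5 = 8

8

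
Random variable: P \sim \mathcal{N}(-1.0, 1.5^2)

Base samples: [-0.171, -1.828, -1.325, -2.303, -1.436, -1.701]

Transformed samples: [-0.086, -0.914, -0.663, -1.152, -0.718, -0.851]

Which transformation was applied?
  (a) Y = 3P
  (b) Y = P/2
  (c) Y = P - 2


Checking option (b) Y = P/2:
  P = -0.171 -> Y = -0.086 ✓
  P = -1.828 -> Y = -0.914 ✓
  P = -1.325 -> Y = -0.663 ✓
All samples match this transformation.

(b) P/2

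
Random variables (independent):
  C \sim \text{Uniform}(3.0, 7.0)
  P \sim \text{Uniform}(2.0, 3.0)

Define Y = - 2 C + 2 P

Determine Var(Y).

For independent RVs: Var(aX + bY) = a²Var(X) + b²Var(Y)
Var(C) = 1.3333333
Var(P) = 0.083333333
Var(Y) = (-2)²*1.3333333 + 2²*0.083333333
= 4*1.3333333 + 4*0.083333333 = 5.6666667

5.6666667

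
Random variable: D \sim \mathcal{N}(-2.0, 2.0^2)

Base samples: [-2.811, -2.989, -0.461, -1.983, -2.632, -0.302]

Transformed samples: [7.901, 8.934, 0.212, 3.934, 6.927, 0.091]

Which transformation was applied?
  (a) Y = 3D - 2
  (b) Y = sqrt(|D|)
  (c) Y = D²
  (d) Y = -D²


Checking option (c) Y = D²:
  D = -2.811 -> Y = 7.901 ✓
  D = -2.989 -> Y = 8.934 ✓
  D = -0.461 -> Y = 0.212 ✓
All samples match this transformation.

(c) D²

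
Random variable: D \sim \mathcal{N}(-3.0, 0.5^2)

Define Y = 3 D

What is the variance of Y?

For Y = aD + b: Var(Y) = a² * Var(D)
Var(D) = 0.5^2 = 0.25
Var(Y) = 3² * 0.25 = 9 * 0.25 = 2.25

2.25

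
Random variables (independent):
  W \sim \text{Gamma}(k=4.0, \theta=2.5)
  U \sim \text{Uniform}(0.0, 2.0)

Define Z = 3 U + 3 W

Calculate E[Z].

E[Z] = 3*E[W] + 3*E[U]
E[W] = 10
E[U] = 1
E[Z] = 3*10 + 3*1 = 33

33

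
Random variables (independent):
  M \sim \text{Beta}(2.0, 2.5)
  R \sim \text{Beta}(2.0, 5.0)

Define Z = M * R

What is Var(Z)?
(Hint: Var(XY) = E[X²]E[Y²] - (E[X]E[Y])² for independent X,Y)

Var(XY) = E[X²]E[Y²] - (E[X]E[Y])²
E[M] = 0.44444444, Var(M) = 0.044893378
E[R] = 0.28571429, Var(R) = 0.025510204
E[M²] = 0.044893378 + 0.44444444² = 0.24242424
E[R²] = 0.025510204 + 0.28571429² = 0.10714286
Var(Z) = 0.24242424*0.10714286 - (0.44444444*0.28571429)²
= 0.025974026 - 0.016124969 = 0.0098490575

0.0098490575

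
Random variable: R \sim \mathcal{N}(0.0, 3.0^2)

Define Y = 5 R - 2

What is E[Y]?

For Y = 5R - 2:
E[Y] = 5 * E[R] - 2
E[R] = 0.0 = 0
E[Y] = 5 * 0 - 2 = -2

-2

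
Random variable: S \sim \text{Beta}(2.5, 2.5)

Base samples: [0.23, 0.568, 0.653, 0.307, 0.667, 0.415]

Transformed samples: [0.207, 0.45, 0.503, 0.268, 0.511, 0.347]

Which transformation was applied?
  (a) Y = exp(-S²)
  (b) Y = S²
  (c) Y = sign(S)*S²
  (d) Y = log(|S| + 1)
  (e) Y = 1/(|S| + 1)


Checking option (d) Y = log(|S| + 1):
  S = 0.23 -> Y = 0.207 ✓
  S = 0.568 -> Y = 0.45 ✓
  S = 0.653 -> Y = 0.503 ✓
All samples match this transformation.

(d) log(|S| + 1)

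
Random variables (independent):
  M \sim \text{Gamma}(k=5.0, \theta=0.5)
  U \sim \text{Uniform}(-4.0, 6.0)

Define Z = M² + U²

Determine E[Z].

E[Z] = E[M²] + E[U²]
E[M²] = Var(M) + E[M]² = 1.25 + 6.25 = 7.5
E[U²] = Var(U) + E[U]² = 8.3333333 + 1 = 9.3333333
E[Z] = 7.5 + 9.3333333 = 16.833333

16.833333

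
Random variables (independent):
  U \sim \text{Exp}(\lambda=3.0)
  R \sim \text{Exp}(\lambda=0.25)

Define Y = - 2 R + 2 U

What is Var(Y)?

For independent RVs: Var(aX + bY) = a²Var(X) + b²Var(Y)
Var(U) = 0.11111111
Var(R) = 16
Var(Y) = 2²*0.11111111 + (-2)²*16
= 4*0.11111111 + 4*16 = 64.444444

64.444444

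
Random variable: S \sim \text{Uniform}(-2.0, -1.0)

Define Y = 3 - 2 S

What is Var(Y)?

For Y = aS + b: Var(Y) = a² * Var(S)
Var(S) = (-1 + 2)^2/12 = 0.083333333
Var(Y) = (-2)² * 0.083333333 = 4 * 0.083333333 = 0.33333333

0.33333333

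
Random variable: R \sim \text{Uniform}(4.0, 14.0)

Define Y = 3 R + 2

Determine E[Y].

For Y = 3R + 2:
E[Y] = 3 * E[R] + 2
E[R] = (4 + 14)/2 = 9
E[Y] = 3 * 9 + 2 = 29

29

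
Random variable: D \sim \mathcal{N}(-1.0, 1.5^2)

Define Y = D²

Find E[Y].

Using E[X²] = Var(X) + (E[X])²:
E[D] = -1
Var(D) = 1.5^2 = 2.25
E[D²] = 2.25 + (-1)² = 2.25 + 1 = 3.25

3.25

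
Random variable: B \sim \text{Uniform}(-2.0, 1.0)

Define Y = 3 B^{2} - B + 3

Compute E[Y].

E[Y] = 3*E[B²] - 1*E[B] + 3
E[B] = -0.5
E[B²] = Var(B) + (E[B])² = 0.75 + 0.25 = 1
E[Y] = 3*1 - 1*(-0.5) + 3 = 6.5

6.5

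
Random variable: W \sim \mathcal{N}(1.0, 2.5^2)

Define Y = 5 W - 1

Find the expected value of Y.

For Y = 5W - 1:
E[Y] = 5 * E[W] - 1
E[W] = 1.0 = 1
E[Y] = 5 * 1 - 1 = 4

4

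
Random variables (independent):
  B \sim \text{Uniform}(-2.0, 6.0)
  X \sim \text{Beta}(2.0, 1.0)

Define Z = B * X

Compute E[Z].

For independent RVs: E[XY] = E[X]*E[Y]
E[B] = 2
E[X] = 0.66666667
E[Z] = 2 * 0.66666667 = 1.3333333

1.3333333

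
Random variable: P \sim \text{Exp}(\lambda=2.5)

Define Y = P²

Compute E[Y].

Using E[X²] = Var(X) + (E[X])²:
E[P] = 0.4
Var(P) = 1/2.5^2 = 0.16
E[P²] = 0.16 + 0.4² = 0.16 + 0.16 = 0.32

0.32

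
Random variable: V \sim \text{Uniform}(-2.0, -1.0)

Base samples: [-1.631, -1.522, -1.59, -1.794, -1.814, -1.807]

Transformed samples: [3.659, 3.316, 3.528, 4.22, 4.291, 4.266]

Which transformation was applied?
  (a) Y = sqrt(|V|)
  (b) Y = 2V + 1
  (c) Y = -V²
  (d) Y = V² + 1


Checking option (d) Y = V² + 1:
  V = -1.631 -> Y = 3.659 ✓
  V = -1.522 -> Y = 3.316 ✓
  V = -1.59 -> Y = 3.528 ✓
All samples match this transformation.

(d) V² + 1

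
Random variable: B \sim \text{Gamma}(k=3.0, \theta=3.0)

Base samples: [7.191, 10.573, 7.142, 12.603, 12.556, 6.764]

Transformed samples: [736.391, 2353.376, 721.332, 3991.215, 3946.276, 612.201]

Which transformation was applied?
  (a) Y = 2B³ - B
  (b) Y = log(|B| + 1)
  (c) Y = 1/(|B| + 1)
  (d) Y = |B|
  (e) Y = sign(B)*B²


Checking option (a) Y = 2B³ - B:
  B = 7.191 -> Y = 736.391 ✓
  B = 10.573 -> Y = 2353.376 ✓
  B = 7.142 -> Y = 721.332 ✓
All samples match this transformation.

(a) 2B³ - B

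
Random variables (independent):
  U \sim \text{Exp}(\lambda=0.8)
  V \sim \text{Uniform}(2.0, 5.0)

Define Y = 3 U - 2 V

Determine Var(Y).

For independent RVs: Var(aX + bY) = a²Var(X) + b²Var(Y)
Var(U) = 1.5625
Var(V) = 0.75
Var(Y) = 3²*1.5625 + (-2)²*0.75
= 9*1.5625 + 4*0.75 = 17.0625

17.0625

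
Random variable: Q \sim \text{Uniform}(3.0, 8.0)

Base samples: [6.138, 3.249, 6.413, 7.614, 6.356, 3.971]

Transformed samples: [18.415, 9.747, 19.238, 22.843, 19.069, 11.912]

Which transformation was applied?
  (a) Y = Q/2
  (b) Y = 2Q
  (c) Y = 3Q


Checking option (c) Y = 3Q:
  Q = 6.138 -> Y = 18.415 ✓
  Q = 3.249 -> Y = 9.747 ✓
  Q = 6.413 -> Y = 19.238 ✓
All samples match this transformation.

(c) 3Q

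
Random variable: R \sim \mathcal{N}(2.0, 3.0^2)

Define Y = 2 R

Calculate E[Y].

For Y = 2R:
E[Y] = 2 * E[R]
E[R] = 2.0 = 2
E[Y] = 2 * 2 = 4

4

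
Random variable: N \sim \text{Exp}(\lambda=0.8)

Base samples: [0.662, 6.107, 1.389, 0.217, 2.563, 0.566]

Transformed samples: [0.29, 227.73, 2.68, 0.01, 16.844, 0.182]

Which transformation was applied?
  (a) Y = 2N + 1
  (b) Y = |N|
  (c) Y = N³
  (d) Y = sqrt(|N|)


Checking option (c) Y = N³:
  N = 0.662 -> Y = 0.29 ✓
  N = 6.107 -> Y = 227.73 ✓
  N = 1.389 -> Y = 2.68 ✓
All samples match this transformation.

(c) N³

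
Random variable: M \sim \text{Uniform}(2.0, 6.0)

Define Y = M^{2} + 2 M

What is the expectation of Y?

E[Y] = 1*E[M²] + 2*E[M]
E[M] = 4
E[M²] = Var(M) + (E[M])² = 1.3333333 + 16 = 17.333333
E[Y] = 1*17.333333 + 2*4 = 25.333333

25.333333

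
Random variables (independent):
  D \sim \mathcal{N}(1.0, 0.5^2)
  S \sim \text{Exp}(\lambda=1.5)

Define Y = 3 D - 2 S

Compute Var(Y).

For independent RVs: Var(aX + bY) = a²Var(X) + b²Var(Y)
Var(D) = 0.25
Var(S) = 0.44444444
Var(Y) = 3²*0.25 + (-2)²*0.44444444
= 9*0.25 + 4*0.44444444 = 4.0277778

4.0277778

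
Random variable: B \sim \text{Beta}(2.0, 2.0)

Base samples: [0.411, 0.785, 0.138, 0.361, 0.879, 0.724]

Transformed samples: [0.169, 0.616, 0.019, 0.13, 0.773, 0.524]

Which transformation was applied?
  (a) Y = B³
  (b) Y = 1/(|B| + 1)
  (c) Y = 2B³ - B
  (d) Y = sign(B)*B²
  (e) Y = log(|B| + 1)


Checking option (d) Y = sign(B)*B²:
  B = 0.411 -> Y = 0.169 ✓
  B = 0.785 -> Y = 0.616 ✓
  B = 0.138 -> Y = 0.019 ✓
All samples match this transformation.

(d) sign(B)*B²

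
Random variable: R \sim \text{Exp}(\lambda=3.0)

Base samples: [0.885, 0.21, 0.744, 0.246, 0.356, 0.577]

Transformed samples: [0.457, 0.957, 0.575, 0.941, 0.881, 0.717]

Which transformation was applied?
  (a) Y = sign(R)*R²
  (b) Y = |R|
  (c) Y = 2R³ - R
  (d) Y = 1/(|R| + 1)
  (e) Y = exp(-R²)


Checking option (e) Y = exp(-R²):
  R = 0.885 -> Y = 0.457 ✓
  R = 0.21 -> Y = 0.957 ✓
  R = 0.744 -> Y = 0.575 ✓
All samples match this transformation.

(e) exp(-R²)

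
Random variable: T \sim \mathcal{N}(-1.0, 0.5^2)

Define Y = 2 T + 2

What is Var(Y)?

For Y = aT + b: Var(Y) = a² * Var(T)
Var(T) = 0.5^2 = 0.25
Var(Y) = 2² * 0.25 = 4 * 0.25 = 1

1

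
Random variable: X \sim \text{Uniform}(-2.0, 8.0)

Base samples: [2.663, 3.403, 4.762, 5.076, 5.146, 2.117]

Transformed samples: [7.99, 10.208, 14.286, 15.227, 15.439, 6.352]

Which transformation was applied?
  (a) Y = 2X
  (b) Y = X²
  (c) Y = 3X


Checking option (c) Y = 3X:
  X = 2.663 -> Y = 7.99 ✓
  X = 3.403 -> Y = 10.208 ✓
  X = 4.762 -> Y = 14.286 ✓
All samples match this transformation.

(c) 3X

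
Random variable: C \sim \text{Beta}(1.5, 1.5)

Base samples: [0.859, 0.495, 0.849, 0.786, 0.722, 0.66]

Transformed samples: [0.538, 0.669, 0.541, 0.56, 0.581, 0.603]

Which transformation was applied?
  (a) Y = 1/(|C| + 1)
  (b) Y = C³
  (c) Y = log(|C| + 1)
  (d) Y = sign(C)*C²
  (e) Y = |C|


Checking option (a) Y = 1/(|C| + 1):
  C = 0.859 -> Y = 0.538 ✓
  C = 0.495 -> Y = 0.669 ✓
  C = 0.849 -> Y = 0.541 ✓
All samples match this transformation.

(a) 1/(|C| + 1)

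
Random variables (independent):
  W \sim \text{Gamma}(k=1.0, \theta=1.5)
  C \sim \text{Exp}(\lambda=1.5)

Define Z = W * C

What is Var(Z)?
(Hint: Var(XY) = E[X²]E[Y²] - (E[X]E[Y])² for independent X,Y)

Var(XY) = E[X²]E[Y²] - (E[X]E[Y])²
E[W] = 1.5, Var(W) = 2.25
E[C] = 0.66666667, Var(C) = 0.44444444
E[W²] = 2.25 + 1.5² = 4.5
E[C²] = 0.44444444 + 0.66666667² = 0.88888889
Var(Z) = 4.5*0.88888889 - (1.5*0.66666667)²
= 4 - 1 = 3

3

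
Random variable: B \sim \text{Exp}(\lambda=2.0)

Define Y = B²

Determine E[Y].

Using E[X²] = Var(X) + (E[X])²:
E[B] = 0.5
Var(B) = 1/2.0^2 = 0.25
E[B²] = 0.25 + 0.5² = 0.25 + 0.25 = 0.5

0.5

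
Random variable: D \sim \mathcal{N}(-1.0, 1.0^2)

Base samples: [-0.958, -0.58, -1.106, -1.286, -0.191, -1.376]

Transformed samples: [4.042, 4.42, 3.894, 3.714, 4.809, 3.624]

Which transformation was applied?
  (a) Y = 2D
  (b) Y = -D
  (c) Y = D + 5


Checking option (c) Y = D + 5:
  D = -0.958 -> Y = 4.042 ✓
  D = -0.58 -> Y = 4.42 ✓
  D = -1.106 -> Y = 3.894 ✓
All samples match this transformation.

(c) D + 5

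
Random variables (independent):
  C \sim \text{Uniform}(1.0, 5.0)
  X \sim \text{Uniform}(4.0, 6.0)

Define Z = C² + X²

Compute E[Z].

E[Z] = E[C²] + E[X²]
E[C²] = Var(C) + E[C]² = 1.3333333 + 9 = 10.333333
E[X²] = Var(X) + E[X]² = 0.33333333 + 25 = 25.333333
E[Z] = 10.333333 + 25.333333 = 35.666667

35.666667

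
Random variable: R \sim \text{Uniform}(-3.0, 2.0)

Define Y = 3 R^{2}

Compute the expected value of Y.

E[Y] = 3*E[R²]
E[R] = -0.5
E[R²] = Var(R) + (E[R])² = 2.0833333 + 0.25 = 2.3333333
E[Y] = 3*2.3333333 = 7

7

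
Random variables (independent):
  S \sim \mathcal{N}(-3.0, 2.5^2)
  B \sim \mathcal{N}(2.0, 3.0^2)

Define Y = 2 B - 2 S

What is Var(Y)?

For independent RVs: Var(aX + bY) = a²Var(X) + b²Var(Y)
Var(S) = 6.25
Var(B) = 9
Var(Y) = (-2)²*6.25 + 2²*9
= 4*6.25 + 4*9 = 61

61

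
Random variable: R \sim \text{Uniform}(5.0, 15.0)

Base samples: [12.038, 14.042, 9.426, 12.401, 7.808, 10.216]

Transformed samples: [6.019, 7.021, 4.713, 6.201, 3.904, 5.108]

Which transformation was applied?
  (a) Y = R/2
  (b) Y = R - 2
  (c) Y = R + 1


Checking option (a) Y = R/2:
  R = 12.038 -> Y = 6.019 ✓
  R = 14.042 -> Y = 7.021 ✓
  R = 9.426 -> Y = 4.713 ✓
All samples match this transformation.

(a) R/2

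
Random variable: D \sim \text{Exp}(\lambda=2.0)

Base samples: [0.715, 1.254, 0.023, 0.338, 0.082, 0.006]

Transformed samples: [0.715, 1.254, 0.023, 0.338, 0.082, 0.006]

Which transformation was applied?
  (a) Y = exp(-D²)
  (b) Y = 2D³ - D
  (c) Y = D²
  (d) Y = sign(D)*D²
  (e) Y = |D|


Checking option (e) Y = |D|:
  D = 0.715 -> Y = 0.715 ✓
  D = 1.254 -> Y = 1.254 ✓
  D = 0.023 -> Y = 0.023 ✓
All samples match this transformation.

(e) |D|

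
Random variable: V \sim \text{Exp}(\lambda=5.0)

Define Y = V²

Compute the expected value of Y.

Using E[X²] = Var(X) + (E[X])²:
E[V] = 0.2
Var(V) = 1/5.0^2 = 0.04
E[V²] = 0.04 + 0.2² = 0.04 + 0.04 = 0.08

0.08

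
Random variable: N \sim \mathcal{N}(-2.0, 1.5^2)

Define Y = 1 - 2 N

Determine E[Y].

For Y = -2N + 1:
E[Y] = -2 * E[N] + 1
E[N] = -2.0 = -2
E[Y] = -2 * (-2) + 1 = 5

5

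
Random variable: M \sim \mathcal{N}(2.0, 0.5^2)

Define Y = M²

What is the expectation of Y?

Using E[X²] = Var(X) + (E[X])²:
E[M] = 2
Var(M) = 0.5^2 = 0.25
E[M²] = 0.25 + 2² = 0.25 + 4 = 4.25

4.25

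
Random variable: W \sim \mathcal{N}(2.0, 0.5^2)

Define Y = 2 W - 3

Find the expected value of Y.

For Y = 2W - 3:
E[Y] = 2 * E[W] - 3
E[W] = 2.0 = 2
E[Y] = 2 * 2 - 3 = 1

1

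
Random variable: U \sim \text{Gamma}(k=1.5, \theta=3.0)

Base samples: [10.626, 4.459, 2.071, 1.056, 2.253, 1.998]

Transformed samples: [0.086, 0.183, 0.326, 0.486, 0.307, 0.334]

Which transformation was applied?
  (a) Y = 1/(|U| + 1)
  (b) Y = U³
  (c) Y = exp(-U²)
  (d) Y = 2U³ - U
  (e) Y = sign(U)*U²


Checking option (a) Y = 1/(|U| + 1):
  U = 10.626 -> Y = 0.086 ✓
  U = 4.459 -> Y = 0.183 ✓
  U = 2.071 -> Y = 0.326 ✓
All samples match this transformation.

(a) 1/(|U| + 1)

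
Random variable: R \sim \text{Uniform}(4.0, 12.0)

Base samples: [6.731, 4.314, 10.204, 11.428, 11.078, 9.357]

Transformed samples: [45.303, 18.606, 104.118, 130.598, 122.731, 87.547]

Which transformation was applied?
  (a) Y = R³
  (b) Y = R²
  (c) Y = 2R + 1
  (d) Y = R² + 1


Checking option (b) Y = R²:
  R = 6.731 -> Y = 45.303 ✓
  R = 4.314 -> Y = 18.606 ✓
  R = 10.204 -> Y = 104.118 ✓
All samples match this transformation.

(b) R²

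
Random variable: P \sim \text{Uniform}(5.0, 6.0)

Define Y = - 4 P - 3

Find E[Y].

For Y = -4P - 3:
E[Y] = -4 * E[P] - 3
E[P] = (5 + 6)/2 = 5.5
E[Y] = -4 * 5.5 - 3 = -25

-25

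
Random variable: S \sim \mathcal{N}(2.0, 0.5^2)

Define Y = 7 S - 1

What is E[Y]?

For Y = 7S - 1:
E[Y] = 7 * E[S] - 1
E[S] = 2.0 = 2
E[Y] = 7 * 2 - 1 = 13

13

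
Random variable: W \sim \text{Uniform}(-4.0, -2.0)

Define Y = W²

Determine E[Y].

Using E[X²] = Var(X) + (E[X])²:
E[W] = -3
Var(W) = (-2 + 4)^2/12 = 0.33333333
E[W²] = 0.33333333 + (-3)² = 0.33333333 + 9 = 9.3333333

9.3333333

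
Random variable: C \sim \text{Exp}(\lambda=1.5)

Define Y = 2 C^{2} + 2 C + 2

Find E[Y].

E[Y] = 2*E[C²] + 2*E[C] + 2
E[C] = 0.66666667
E[C²] = Var(C) + (E[C])² = 0.44444444 + 0.44444444 = 0.88888889
E[Y] = 2*0.88888889 + 2*0.66666667 + 2 = 5.1111111

5.1111111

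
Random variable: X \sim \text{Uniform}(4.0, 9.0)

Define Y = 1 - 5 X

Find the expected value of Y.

For Y = -5X + 1:
E[Y] = -5 * E[X] + 1
E[X] = (4 + 9)/2 = 6.5
E[Y] = -5 * 6.5 + 1 = -31.5

-31.5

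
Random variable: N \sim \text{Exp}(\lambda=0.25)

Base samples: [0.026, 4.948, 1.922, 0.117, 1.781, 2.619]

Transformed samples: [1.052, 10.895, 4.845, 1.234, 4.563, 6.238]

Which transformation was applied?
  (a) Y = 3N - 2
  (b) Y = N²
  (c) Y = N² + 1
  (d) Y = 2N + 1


Checking option (d) Y = 2N + 1:
  N = 0.026 -> Y = 1.052 ✓
  N = 4.948 -> Y = 10.895 ✓
  N = 1.922 -> Y = 4.845 ✓
All samples match this transformation.

(d) 2N + 1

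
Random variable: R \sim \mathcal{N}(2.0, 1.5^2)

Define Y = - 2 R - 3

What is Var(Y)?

For Y = aR + b: Var(Y) = a² * Var(R)
Var(R) = 1.5^2 = 2.25
Var(Y) = (-2)² * 2.25 = 4 * 2.25 = 9

9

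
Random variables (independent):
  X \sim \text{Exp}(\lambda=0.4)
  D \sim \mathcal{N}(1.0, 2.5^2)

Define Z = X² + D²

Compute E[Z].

E[Z] = E[X²] + E[D²]
E[X²] = Var(X) + E[X]² = 6.25 + 6.25 = 12.5
E[D²] = Var(D) + E[D]² = 6.25 + 1 = 7.25
E[Z] = 12.5 + 7.25 = 19.75

19.75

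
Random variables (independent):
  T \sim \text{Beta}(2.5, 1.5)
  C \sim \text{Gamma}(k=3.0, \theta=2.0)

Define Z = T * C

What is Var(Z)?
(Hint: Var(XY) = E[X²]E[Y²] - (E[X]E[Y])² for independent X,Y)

Var(XY) = E[X²]E[Y²] - (E[X]E[Y])²
E[T] = 0.625, Var(T) = 0.046875
E[C] = 6, Var(C) = 12
E[T²] = 0.046875 + 0.625² = 0.4375
E[C²] = 12 + 6² = 48
Var(Z) = 0.4375*48 - (0.625*6)²
= 21 - 14.0625 = 6.9375

6.9375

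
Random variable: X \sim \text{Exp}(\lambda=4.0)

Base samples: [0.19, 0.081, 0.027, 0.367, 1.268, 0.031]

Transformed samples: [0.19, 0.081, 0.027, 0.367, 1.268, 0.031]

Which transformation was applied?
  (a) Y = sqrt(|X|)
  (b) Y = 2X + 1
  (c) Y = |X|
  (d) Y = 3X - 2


Checking option (c) Y = |X|:
  X = 0.19 -> Y = 0.19 ✓
  X = 0.081 -> Y = 0.081 ✓
  X = 0.027 -> Y = 0.027 ✓
All samples match this transformation.

(c) |X|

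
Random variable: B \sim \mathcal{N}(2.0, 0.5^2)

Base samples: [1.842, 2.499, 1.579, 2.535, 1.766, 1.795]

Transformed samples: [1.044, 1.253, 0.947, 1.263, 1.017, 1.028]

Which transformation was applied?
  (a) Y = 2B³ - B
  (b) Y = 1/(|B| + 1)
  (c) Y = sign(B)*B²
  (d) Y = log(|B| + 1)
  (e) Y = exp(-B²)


Checking option (d) Y = log(|B| + 1):
  B = 1.842 -> Y = 1.044 ✓
  B = 2.499 -> Y = 1.253 ✓
  B = 1.579 -> Y = 0.947 ✓
All samples match this transformation.

(d) log(|B| + 1)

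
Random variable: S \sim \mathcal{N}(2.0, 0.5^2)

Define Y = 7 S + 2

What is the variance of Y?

For Y = aS + b: Var(Y) = a² * Var(S)
Var(S) = 0.5^2 = 0.25
Var(Y) = 7² * 0.25 = 49 * 0.25 = 12.25

12.25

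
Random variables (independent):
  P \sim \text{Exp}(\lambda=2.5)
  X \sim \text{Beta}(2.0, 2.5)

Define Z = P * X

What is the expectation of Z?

For independent RVs: E[XY] = E[X]*E[Y]
E[P] = 0.4
E[X] = 0.44444444
E[Z] = 0.4 * 0.44444444 = 0.17777778

0.17777778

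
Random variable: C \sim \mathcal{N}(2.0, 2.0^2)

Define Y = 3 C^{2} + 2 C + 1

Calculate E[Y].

E[Y] = 3*E[C²] + 2*E[C] + 1
E[C] = 2
E[C²] = Var(C) + (E[C])² = 4 + 4 = 8
E[Y] = 3*8 + 2*2 + 1 = 29

29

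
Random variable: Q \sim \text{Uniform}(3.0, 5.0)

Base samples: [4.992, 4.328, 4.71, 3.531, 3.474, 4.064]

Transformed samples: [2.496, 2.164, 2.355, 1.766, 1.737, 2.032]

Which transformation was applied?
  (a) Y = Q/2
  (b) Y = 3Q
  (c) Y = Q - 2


Checking option (a) Y = Q/2:
  Q = 4.992 -> Y = 2.496 ✓
  Q = 4.328 -> Y = 2.164 ✓
  Q = 4.71 -> Y = 2.355 ✓
All samples match this transformation.

(a) Q/2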